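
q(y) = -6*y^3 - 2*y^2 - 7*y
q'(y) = -18*y^2 - 4*y - 7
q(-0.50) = 3.75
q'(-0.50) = -9.50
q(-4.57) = 562.88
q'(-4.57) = -364.65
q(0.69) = -7.75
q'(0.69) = -18.33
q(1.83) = -56.28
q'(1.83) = -74.60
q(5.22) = -944.46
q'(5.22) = -518.35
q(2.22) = -91.04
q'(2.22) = -104.59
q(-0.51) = 3.85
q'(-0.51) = -9.64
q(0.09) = -0.65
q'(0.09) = -7.51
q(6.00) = -1410.00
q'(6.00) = -679.00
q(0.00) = 0.00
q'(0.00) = -7.00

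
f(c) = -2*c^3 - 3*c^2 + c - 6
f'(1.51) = -21.74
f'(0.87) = -8.76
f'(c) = -6*c^2 - 6*c + 1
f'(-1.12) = 0.19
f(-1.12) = -8.07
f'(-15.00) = -1259.00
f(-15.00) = 6054.00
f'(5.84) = -238.67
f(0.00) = -6.00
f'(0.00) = 1.00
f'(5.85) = -239.44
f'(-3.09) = -37.75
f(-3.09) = 21.27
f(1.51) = -18.22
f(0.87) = -8.72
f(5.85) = -503.22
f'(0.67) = -5.71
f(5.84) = -500.83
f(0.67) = -7.28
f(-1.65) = -6.83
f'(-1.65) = -5.44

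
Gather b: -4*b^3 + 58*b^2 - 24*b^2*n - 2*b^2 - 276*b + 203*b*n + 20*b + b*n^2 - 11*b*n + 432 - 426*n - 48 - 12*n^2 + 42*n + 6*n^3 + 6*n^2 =-4*b^3 + b^2*(56 - 24*n) + b*(n^2 + 192*n - 256) + 6*n^3 - 6*n^2 - 384*n + 384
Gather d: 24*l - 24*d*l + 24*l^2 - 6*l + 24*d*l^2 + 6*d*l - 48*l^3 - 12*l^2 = d*(24*l^2 - 18*l) - 48*l^3 + 12*l^2 + 18*l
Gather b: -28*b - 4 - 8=-28*b - 12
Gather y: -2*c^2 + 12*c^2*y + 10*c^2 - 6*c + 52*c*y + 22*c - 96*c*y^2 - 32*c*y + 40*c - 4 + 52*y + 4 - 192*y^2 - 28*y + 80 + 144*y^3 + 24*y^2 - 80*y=8*c^2 + 56*c + 144*y^3 + y^2*(-96*c - 168) + y*(12*c^2 + 20*c - 56) + 80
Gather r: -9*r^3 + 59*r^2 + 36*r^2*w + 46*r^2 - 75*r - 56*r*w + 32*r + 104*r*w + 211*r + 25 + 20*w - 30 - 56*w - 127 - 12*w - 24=-9*r^3 + r^2*(36*w + 105) + r*(48*w + 168) - 48*w - 156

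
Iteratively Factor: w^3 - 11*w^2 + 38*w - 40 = (w - 4)*(w^2 - 7*w + 10) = (w - 5)*(w - 4)*(w - 2)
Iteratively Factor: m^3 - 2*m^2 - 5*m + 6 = (m - 3)*(m^2 + m - 2) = (m - 3)*(m + 2)*(m - 1)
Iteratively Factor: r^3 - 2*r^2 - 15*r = (r - 5)*(r^2 + 3*r) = (r - 5)*(r + 3)*(r)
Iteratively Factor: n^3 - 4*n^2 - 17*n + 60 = (n - 5)*(n^2 + n - 12) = (n - 5)*(n - 3)*(n + 4)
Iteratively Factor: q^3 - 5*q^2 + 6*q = (q)*(q^2 - 5*q + 6) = q*(q - 3)*(q - 2)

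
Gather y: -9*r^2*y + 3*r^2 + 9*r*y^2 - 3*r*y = 3*r^2 + 9*r*y^2 + y*(-9*r^2 - 3*r)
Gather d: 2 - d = 2 - d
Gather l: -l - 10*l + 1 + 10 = 11 - 11*l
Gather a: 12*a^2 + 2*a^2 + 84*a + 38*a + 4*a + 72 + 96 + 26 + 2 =14*a^2 + 126*a + 196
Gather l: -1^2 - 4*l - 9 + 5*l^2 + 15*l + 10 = 5*l^2 + 11*l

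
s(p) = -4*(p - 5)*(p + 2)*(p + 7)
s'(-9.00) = -560.00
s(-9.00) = 784.00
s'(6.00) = -500.00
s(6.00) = -416.00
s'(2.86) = -65.68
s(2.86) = 410.19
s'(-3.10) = 107.88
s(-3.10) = -139.00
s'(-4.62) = 15.71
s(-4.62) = -239.95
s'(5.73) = -453.35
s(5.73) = -287.34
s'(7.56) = -803.76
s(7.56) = -1425.34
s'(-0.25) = 131.25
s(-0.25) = 248.06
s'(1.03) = 78.31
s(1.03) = 386.37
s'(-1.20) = 145.12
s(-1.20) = 115.07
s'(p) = -4*(p - 5)*(p + 2) - 4*(p - 5)*(p + 7) - 4*(p + 2)*(p + 7)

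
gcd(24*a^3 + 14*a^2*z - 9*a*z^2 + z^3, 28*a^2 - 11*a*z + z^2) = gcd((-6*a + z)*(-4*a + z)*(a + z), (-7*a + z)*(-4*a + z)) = -4*a + z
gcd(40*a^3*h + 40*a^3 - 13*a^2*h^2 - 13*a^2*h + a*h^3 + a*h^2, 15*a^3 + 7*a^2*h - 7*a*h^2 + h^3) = 5*a - h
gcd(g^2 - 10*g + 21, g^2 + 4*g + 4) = 1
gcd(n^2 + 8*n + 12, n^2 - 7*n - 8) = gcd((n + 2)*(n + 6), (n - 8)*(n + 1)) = 1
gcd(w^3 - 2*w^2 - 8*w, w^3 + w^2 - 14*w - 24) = w^2 - 2*w - 8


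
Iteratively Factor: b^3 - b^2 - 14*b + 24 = (b - 3)*(b^2 + 2*b - 8) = (b - 3)*(b - 2)*(b + 4)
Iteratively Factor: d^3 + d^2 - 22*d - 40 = (d - 5)*(d^2 + 6*d + 8) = (d - 5)*(d + 4)*(d + 2)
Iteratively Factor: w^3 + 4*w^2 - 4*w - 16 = (w + 4)*(w^2 - 4) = (w - 2)*(w + 4)*(w + 2)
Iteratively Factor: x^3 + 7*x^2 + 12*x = (x + 4)*(x^2 + 3*x) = x*(x + 4)*(x + 3)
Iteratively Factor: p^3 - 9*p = (p - 3)*(p^2 + 3*p) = p*(p - 3)*(p + 3)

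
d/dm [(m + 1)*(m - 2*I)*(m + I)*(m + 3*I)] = 4*m^3 + m^2*(3 + 6*I) + m*(10 + 4*I) + 5 + 6*I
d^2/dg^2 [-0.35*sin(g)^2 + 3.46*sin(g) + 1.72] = -3.46*sin(g) - 0.7*cos(2*g)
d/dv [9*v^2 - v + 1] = 18*v - 1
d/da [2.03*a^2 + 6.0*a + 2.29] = 4.06*a + 6.0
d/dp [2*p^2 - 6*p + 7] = 4*p - 6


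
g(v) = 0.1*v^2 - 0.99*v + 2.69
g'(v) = 0.2*v - 0.99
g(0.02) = 2.67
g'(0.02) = -0.99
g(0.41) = 2.30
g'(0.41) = -0.91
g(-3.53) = 7.43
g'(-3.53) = -1.70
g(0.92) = 1.86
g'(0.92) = -0.81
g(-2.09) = 5.20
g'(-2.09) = -1.41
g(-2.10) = 5.21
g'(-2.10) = -1.41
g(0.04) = 2.65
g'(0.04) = -0.98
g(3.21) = 0.54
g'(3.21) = -0.35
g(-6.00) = 12.23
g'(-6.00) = -2.19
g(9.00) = 1.88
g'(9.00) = 0.81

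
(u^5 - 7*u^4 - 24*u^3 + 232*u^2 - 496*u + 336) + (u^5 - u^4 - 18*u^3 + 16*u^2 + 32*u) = 2*u^5 - 8*u^4 - 42*u^3 + 248*u^2 - 464*u + 336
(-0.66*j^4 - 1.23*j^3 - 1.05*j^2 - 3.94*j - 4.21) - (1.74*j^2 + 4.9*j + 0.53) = -0.66*j^4 - 1.23*j^3 - 2.79*j^2 - 8.84*j - 4.74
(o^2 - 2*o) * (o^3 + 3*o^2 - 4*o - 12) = o^5 + o^4 - 10*o^3 - 4*o^2 + 24*o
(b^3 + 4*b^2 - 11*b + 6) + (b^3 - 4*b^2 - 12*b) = 2*b^3 - 23*b + 6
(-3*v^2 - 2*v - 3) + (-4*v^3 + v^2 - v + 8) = -4*v^3 - 2*v^2 - 3*v + 5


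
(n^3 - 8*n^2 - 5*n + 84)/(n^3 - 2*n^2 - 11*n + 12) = (n - 7)/(n - 1)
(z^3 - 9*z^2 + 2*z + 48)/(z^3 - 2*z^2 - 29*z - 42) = (z^2 - 11*z + 24)/(z^2 - 4*z - 21)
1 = 1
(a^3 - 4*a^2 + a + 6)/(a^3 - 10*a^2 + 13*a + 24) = (a - 2)/(a - 8)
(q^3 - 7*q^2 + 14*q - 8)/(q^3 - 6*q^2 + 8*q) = (q - 1)/q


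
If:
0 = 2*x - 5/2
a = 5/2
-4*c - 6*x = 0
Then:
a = 5/2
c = -15/8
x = 5/4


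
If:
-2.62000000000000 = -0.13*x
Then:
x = 20.15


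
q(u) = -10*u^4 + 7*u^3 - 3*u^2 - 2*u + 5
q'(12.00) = -66170.00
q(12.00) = -195715.00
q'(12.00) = -66170.00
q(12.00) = -195715.00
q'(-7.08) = 15288.93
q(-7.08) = -27742.04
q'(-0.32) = 3.38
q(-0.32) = 5.00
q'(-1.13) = 89.31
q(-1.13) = -22.98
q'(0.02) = -2.11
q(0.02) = 4.96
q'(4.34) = -2902.35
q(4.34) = -3035.76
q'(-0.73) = 29.13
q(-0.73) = -0.70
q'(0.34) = -3.18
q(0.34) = 4.11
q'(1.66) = -137.06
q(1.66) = -50.50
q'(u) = -40*u^3 + 21*u^2 - 6*u - 2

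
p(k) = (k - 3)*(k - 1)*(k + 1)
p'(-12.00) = 503.00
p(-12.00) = -2145.00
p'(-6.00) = 143.00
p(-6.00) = -315.00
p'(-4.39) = 83.16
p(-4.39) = -135.03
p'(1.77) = -2.22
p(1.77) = -2.62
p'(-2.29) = 28.47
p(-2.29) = -22.45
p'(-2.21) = 26.91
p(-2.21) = -20.24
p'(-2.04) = 23.72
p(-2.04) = -15.93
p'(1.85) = -1.83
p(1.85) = -2.79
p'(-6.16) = 149.80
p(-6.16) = -338.42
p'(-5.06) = 106.17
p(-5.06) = -198.31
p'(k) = (k - 3)*(k - 1) + (k - 3)*(k + 1) + (k - 1)*(k + 1) = 3*k^2 - 6*k - 1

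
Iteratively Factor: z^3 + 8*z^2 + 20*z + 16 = (z + 2)*(z^2 + 6*z + 8) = (z + 2)^2*(z + 4)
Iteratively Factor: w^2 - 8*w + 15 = (w - 5)*(w - 3)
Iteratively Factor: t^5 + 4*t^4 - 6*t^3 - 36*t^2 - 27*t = (t + 3)*(t^4 + t^3 - 9*t^2 - 9*t) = (t - 3)*(t + 3)*(t^3 + 4*t^2 + 3*t) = t*(t - 3)*(t + 3)*(t^2 + 4*t + 3) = t*(t - 3)*(t + 1)*(t + 3)*(t + 3)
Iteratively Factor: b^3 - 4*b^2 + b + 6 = (b - 2)*(b^2 - 2*b - 3) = (b - 2)*(b + 1)*(b - 3)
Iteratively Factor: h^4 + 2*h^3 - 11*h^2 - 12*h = (h + 4)*(h^3 - 2*h^2 - 3*h) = (h - 3)*(h + 4)*(h^2 + h) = h*(h - 3)*(h + 4)*(h + 1)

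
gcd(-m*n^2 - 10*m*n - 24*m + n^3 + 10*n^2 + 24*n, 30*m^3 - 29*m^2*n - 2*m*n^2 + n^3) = m - n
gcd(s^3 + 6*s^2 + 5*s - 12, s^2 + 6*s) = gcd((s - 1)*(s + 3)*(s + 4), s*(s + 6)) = 1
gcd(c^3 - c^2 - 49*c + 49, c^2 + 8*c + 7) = c + 7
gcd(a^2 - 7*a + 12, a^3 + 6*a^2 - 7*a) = 1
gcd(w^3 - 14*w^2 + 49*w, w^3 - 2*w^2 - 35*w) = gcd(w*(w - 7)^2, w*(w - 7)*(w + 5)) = w^2 - 7*w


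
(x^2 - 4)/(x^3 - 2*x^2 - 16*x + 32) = (x + 2)/(x^2 - 16)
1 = 1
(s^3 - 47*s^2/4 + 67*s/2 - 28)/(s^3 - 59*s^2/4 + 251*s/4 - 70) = (s - 2)/(s - 5)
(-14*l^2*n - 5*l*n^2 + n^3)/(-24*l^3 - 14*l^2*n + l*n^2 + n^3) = n*(7*l - n)/(12*l^2 + l*n - n^2)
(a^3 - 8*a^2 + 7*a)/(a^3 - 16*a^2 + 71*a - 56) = a/(a - 8)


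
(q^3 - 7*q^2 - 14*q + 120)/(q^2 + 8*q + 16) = (q^2 - 11*q + 30)/(q + 4)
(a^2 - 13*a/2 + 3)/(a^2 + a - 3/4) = 2*(a - 6)/(2*a + 3)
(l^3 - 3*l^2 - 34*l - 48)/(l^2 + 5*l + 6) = l - 8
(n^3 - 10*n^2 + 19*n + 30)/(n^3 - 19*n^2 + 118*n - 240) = (n + 1)/(n - 8)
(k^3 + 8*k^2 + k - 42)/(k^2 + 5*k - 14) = k + 3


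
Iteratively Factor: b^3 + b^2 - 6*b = (b + 3)*(b^2 - 2*b) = b*(b + 3)*(b - 2)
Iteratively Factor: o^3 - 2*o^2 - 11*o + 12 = (o - 4)*(o^2 + 2*o - 3) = (o - 4)*(o + 3)*(o - 1)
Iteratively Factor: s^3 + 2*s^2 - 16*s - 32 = (s - 4)*(s^2 + 6*s + 8) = (s - 4)*(s + 4)*(s + 2)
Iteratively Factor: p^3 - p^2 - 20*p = (p)*(p^2 - p - 20) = p*(p - 5)*(p + 4)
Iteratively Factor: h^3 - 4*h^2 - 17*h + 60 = (h - 5)*(h^2 + h - 12) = (h - 5)*(h + 4)*(h - 3)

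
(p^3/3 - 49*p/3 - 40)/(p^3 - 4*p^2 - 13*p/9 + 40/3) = 3*(p^3 - 49*p - 120)/(9*p^3 - 36*p^2 - 13*p + 120)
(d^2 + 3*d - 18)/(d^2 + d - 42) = (d^2 + 3*d - 18)/(d^2 + d - 42)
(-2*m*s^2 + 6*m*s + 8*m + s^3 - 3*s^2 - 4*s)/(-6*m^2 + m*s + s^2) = (s^2 - 3*s - 4)/(3*m + s)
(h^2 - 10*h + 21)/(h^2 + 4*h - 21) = (h - 7)/(h + 7)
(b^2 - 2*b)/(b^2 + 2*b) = (b - 2)/(b + 2)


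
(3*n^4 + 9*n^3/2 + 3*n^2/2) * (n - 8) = 3*n^5 - 39*n^4/2 - 69*n^3/2 - 12*n^2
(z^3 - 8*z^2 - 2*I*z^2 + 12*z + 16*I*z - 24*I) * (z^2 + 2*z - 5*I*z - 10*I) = z^5 - 6*z^4 - 7*I*z^4 - 14*z^3 + 42*I*z^3 + 84*z^2 + 28*I*z^2 + 40*z - 168*I*z - 240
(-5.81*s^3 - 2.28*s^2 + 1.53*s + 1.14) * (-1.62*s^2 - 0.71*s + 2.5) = 9.4122*s^5 + 7.8187*s^4 - 15.3848*s^3 - 8.6331*s^2 + 3.0156*s + 2.85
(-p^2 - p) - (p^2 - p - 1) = 1 - 2*p^2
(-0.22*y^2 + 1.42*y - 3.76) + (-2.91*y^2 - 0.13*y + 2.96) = -3.13*y^2 + 1.29*y - 0.8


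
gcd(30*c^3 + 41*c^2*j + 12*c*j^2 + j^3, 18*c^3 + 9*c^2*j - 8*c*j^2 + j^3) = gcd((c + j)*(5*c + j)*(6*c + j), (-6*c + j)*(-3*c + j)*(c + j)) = c + j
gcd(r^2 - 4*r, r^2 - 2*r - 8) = r - 4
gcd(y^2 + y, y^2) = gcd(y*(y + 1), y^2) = y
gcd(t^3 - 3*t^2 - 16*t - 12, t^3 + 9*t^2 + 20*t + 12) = t^2 + 3*t + 2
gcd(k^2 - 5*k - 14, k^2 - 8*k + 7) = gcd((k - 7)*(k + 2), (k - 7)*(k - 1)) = k - 7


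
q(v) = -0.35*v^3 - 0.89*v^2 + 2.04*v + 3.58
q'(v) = -1.05*v^2 - 1.78*v + 2.04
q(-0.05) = 3.48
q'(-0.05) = 2.13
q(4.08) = -26.68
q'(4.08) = -22.70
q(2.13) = 0.51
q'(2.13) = -6.52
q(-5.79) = 29.87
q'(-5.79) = -22.85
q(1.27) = 4.02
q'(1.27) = -1.91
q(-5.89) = 32.21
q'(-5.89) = -23.90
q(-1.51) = -0.32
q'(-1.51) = 2.33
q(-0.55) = 2.25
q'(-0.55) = 2.70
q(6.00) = -91.82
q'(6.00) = -46.44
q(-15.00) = 953.98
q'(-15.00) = -207.51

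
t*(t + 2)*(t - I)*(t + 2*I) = t^4 + 2*t^3 + I*t^3 + 2*t^2 + 2*I*t^2 + 4*t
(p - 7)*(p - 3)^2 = p^3 - 13*p^2 + 51*p - 63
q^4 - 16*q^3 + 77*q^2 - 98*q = q*(q - 7)^2*(q - 2)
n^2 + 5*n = n*(n + 5)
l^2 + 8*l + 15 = (l + 3)*(l + 5)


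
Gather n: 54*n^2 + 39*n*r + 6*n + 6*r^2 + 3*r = 54*n^2 + n*(39*r + 6) + 6*r^2 + 3*r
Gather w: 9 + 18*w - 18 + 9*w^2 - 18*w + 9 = 9*w^2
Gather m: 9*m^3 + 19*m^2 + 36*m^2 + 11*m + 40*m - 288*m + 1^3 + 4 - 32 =9*m^3 + 55*m^2 - 237*m - 27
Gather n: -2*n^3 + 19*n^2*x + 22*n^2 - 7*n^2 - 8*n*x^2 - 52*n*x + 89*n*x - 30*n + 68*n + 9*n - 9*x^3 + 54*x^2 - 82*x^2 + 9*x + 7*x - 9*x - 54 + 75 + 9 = -2*n^3 + n^2*(19*x + 15) + n*(-8*x^2 + 37*x + 47) - 9*x^3 - 28*x^2 + 7*x + 30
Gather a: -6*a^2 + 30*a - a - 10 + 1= -6*a^2 + 29*a - 9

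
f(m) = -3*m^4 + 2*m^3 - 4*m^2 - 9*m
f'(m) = -12*m^3 + 6*m^2 - 8*m - 9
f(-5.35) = -2830.34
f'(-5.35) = 2043.10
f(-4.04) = -959.99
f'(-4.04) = 912.52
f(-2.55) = -163.07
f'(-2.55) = 249.39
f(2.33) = -105.81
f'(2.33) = -146.86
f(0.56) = -6.24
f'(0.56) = -13.71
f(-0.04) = 0.35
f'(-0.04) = -8.67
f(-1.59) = -23.02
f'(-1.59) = 67.12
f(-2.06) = -69.94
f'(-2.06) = 137.84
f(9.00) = -18630.00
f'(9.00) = -8343.00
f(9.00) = -18630.00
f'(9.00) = -8343.00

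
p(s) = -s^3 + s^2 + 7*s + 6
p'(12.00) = -401.00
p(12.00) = -1494.00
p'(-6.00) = -113.00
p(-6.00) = 216.00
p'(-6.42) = -129.49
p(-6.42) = 266.89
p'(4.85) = -53.87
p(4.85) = -50.61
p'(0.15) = 7.23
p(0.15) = 7.07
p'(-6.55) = -134.81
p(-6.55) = 284.06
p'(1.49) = 3.32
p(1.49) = 15.34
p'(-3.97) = -48.22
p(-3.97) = 56.54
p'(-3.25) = -31.19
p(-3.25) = 28.14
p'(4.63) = -48.05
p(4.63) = -39.41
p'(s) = -3*s^2 + 2*s + 7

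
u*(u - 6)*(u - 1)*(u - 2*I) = u^4 - 7*u^3 - 2*I*u^3 + 6*u^2 + 14*I*u^2 - 12*I*u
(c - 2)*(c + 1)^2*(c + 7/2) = c^4 + 7*c^3/2 - 3*c^2 - 25*c/2 - 7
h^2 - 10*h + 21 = (h - 7)*(h - 3)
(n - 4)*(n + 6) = n^2 + 2*n - 24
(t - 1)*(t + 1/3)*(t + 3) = t^3 + 7*t^2/3 - 7*t/3 - 1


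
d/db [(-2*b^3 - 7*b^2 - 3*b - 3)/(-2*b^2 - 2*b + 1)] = (4*b^4 + 8*b^3 + 2*b^2 - 26*b - 9)/(4*b^4 + 8*b^3 - 4*b + 1)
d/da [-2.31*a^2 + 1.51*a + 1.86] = 1.51 - 4.62*a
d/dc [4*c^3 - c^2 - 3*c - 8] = 12*c^2 - 2*c - 3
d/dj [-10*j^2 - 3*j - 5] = -20*j - 3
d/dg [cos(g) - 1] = -sin(g)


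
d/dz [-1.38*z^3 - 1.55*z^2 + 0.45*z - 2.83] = -4.14*z^2 - 3.1*z + 0.45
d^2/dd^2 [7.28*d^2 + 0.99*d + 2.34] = 14.5600000000000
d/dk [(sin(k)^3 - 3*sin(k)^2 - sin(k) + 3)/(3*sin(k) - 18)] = (2*sin(k)^3 - 21*sin(k)^2 + 36*sin(k) + 3)*cos(k)/(3*(sin(k) - 6)^2)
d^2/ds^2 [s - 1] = 0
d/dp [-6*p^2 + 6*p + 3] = 6 - 12*p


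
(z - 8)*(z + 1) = z^2 - 7*z - 8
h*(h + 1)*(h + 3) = h^3 + 4*h^2 + 3*h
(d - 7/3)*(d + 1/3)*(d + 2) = d^3 - 43*d/9 - 14/9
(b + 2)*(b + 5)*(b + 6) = b^3 + 13*b^2 + 52*b + 60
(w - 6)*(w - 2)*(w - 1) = w^3 - 9*w^2 + 20*w - 12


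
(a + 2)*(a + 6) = a^2 + 8*a + 12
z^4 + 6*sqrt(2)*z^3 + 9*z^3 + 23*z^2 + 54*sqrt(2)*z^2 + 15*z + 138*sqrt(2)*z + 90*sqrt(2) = (z + 1)*(z + 3)*(z + 5)*(z + 6*sqrt(2))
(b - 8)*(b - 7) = b^2 - 15*b + 56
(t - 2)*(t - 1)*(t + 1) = t^3 - 2*t^2 - t + 2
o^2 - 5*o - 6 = (o - 6)*(o + 1)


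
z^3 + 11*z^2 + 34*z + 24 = (z + 1)*(z + 4)*(z + 6)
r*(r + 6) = r^2 + 6*r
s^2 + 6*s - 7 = (s - 1)*(s + 7)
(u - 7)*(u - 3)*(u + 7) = u^3 - 3*u^2 - 49*u + 147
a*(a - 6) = a^2 - 6*a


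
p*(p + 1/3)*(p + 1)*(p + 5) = p^4 + 19*p^3/3 + 7*p^2 + 5*p/3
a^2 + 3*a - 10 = (a - 2)*(a + 5)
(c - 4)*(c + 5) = c^2 + c - 20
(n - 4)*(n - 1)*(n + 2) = n^3 - 3*n^2 - 6*n + 8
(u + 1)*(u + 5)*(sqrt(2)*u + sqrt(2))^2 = 2*u^4 + 16*u^3 + 36*u^2 + 32*u + 10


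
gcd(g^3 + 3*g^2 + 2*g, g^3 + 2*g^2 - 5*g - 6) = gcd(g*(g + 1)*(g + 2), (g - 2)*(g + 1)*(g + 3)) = g + 1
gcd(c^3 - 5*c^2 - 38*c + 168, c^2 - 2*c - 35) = c - 7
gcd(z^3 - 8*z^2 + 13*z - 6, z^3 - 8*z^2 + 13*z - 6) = z^3 - 8*z^2 + 13*z - 6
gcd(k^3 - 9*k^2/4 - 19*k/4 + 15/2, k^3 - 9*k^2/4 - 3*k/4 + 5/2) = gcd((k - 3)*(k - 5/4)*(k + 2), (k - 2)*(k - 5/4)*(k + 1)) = k - 5/4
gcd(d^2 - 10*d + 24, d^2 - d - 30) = d - 6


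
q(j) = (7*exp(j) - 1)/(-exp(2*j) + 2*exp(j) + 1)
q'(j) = (7*exp(j) - 1)*(2*exp(2*j) - 2*exp(j))/(-exp(2*j) + 2*exp(j) + 1)^2 + 7*exp(j)/(-exp(2*j) + 2*exp(j) + 1)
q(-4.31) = -0.88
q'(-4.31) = 0.11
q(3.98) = -0.14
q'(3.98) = 0.14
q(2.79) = -0.49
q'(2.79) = 0.56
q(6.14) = -0.02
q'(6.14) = 0.02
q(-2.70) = -0.47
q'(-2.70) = 0.47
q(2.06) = -1.20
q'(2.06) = 1.65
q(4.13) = -0.12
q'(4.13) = 0.12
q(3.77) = -0.17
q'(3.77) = 0.18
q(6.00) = -0.02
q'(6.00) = 0.02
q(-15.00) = -1.00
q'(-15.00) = 0.00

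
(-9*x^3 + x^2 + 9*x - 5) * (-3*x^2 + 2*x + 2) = 27*x^5 - 21*x^4 - 43*x^3 + 35*x^2 + 8*x - 10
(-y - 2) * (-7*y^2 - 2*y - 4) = 7*y^3 + 16*y^2 + 8*y + 8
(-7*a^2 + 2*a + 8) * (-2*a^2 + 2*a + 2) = 14*a^4 - 18*a^3 - 26*a^2 + 20*a + 16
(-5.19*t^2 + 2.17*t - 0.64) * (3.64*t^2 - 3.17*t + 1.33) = -18.8916*t^4 + 24.3511*t^3 - 16.1112*t^2 + 4.9149*t - 0.8512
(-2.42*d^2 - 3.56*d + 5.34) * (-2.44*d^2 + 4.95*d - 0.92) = 5.9048*d^4 - 3.2926*d^3 - 28.4252*d^2 + 29.7082*d - 4.9128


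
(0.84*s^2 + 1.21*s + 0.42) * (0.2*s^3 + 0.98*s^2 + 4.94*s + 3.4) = 0.168*s^5 + 1.0652*s^4 + 5.4194*s^3 + 9.245*s^2 + 6.1888*s + 1.428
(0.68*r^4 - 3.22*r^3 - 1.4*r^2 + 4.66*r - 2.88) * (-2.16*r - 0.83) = -1.4688*r^5 + 6.3908*r^4 + 5.6966*r^3 - 8.9036*r^2 + 2.353*r + 2.3904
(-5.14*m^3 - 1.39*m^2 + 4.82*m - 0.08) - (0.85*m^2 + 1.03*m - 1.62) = -5.14*m^3 - 2.24*m^2 + 3.79*m + 1.54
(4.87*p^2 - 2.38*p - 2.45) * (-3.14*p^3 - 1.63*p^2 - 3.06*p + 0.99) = -15.2918*p^5 - 0.464899999999999*p^4 - 3.3298*p^3 + 16.0976*p^2 + 5.1408*p - 2.4255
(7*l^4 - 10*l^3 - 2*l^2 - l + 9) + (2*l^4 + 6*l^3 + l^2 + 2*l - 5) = 9*l^4 - 4*l^3 - l^2 + l + 4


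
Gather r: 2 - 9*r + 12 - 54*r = 14 - 63*r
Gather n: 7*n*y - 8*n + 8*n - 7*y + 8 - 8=7*n*y - 7*y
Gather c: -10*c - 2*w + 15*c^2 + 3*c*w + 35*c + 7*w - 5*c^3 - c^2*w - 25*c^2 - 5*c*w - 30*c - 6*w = -5*c^3 + c^2*(-w - 10) + c*(-2*w - 5) - w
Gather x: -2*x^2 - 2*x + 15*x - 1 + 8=-2*x^2 + 13*x + 7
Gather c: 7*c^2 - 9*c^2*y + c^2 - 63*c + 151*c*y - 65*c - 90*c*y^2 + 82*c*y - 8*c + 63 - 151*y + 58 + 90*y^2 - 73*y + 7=c^2*(8 - 9*y) + c*(-90*y^2 + 233*y - 136) + 90*y^2 - 224*y + 128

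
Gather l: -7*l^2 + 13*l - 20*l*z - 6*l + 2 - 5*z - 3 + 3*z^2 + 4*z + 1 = -7*l^2 + l*(7 - 20*z) + 3*z^2 - z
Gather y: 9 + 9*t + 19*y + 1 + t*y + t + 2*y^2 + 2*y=10*t + 2*y^2 + y*(t + 21) + 10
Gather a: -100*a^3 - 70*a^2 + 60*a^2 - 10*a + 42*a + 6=-100*a^3 - 10*a^2 + 32*a + 6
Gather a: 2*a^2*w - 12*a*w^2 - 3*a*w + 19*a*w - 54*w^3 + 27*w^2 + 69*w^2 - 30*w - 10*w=2*a^2*w + a*(-12*w^2 + 16*w) - 54*w^3 + 96*w^2 - 40*w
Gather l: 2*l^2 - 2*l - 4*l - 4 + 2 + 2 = 2*l^2 - 6*l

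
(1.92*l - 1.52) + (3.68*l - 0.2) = 5.6*l - 1.72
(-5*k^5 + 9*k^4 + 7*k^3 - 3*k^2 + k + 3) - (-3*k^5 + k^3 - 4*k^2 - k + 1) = -2*k^5 + 9*k^4 + 6*k^3 + k^2 + 2*k + 2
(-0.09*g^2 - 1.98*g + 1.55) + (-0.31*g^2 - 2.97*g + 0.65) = -0.4*g^2 - 4.95*g + 2.2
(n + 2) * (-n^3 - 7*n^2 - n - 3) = -n^4 - 9*n^3 - 15*n^2 - 5*n - 6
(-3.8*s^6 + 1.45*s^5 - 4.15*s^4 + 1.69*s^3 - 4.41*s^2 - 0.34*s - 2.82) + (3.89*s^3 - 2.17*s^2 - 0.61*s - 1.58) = -3.8*s^6 + 1.45*s^5 - 4.15*s^4 + 5.58*s^3 - 6.58*s^2 - 0.95*s - 4.4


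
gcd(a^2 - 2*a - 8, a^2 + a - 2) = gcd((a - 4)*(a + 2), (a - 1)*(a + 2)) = a + 2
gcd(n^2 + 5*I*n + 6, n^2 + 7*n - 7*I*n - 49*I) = 1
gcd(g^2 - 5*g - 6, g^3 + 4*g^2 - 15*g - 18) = g + 1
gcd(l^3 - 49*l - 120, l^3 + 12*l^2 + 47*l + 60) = l^2 + 8*l + 15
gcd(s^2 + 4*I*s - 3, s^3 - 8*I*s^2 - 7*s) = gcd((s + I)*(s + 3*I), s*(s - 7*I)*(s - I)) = 1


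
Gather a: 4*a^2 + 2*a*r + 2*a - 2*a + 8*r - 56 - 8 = 4*a^2 + 2*a*r + 8*r - 64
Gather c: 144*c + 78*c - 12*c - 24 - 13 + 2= 210*c - 35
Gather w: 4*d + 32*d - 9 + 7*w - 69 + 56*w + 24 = 36*d + 63*w - 54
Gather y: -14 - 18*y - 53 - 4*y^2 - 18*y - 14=-4*y^2 - 36*y - 81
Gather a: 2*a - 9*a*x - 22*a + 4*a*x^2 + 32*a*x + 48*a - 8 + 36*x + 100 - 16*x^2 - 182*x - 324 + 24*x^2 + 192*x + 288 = a*(4*x^2 + 23*x + 28) + 8*x^2 + 46*x + 56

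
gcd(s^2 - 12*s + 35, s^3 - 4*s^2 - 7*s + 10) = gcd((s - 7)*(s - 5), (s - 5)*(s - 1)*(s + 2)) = s - 5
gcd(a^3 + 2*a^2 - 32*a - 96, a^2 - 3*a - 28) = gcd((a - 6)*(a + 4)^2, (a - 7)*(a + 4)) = a + 4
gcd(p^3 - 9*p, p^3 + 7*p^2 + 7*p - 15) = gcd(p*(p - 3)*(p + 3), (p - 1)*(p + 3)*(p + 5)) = p + 3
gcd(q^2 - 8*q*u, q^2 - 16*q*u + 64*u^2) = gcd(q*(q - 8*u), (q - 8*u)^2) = q - 8*u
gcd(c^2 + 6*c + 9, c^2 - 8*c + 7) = 1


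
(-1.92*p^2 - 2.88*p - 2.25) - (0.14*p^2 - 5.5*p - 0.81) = -2.06*p^2 + 2.62*p - 1.44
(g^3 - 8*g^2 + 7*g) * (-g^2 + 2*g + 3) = -g^5 + 10*g^4 - 20*g^3 - 10*g^2 + 21*g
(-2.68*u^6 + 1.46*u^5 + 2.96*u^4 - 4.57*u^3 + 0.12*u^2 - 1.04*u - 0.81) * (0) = 0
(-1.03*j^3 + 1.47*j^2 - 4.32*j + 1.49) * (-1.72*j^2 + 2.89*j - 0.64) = 1.7716*j^5 - 5.5051*j^4 + 12.3379*j^3 - 15.9884*j^2 + 7.0709*j - 0.9536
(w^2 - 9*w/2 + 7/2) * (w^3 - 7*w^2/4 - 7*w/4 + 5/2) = w^5 - 25*w^4/4 + 77*w^3/8 + 17*w^2/4 - 139*w/8 + 35/4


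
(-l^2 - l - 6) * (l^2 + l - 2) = -l^4 - 2*l^3 - 5*l^2 - 4*l + 12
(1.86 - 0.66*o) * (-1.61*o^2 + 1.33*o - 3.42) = 1.0626*o^3 - 3.8724*o^2 + 4.731*o - 6.3612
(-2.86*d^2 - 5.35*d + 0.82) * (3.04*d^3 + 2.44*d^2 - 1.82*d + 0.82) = -8.6944*d^5 - 23.2424*d^4 - 5.356*d^3 + 9.3926*d^2 - 5.8794*d + 0.6724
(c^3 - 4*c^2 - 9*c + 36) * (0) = 0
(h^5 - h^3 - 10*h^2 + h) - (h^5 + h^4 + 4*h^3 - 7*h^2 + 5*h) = -h^4 - 5*h^3 - 3*h^2 - 4*h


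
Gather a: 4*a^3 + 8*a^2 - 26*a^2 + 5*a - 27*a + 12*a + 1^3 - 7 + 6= 4*a^3 - 18*a^2 - 10*a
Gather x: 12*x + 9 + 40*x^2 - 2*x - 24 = 40*x^2 + 10*x - 15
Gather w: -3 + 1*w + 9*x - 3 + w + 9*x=2*w + 18*x - 6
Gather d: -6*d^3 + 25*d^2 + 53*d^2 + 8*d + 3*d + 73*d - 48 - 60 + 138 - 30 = -6*d^3 + 78*d^2 + 84*d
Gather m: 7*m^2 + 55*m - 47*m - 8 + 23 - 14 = 7*m^2 + 8*m + 1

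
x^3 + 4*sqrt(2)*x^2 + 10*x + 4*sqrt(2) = (x + sqrt(2))^2*(x + 2*sqrt(2))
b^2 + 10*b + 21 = (b + 3)*(b + 7)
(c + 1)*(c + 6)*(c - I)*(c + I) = c^4 + 7*c^3 + 7*c^2 + 7*c + 6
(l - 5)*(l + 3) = l^2 - 2*l - 15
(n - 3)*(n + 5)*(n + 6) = n^3 + 8*n^2 - 3*n - 90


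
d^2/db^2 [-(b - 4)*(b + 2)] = -2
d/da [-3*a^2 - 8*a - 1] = -6*a - 8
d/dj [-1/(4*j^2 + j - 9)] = (8*j + 1)/(4*j^2 + j - 9)^2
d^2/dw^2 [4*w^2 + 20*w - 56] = 8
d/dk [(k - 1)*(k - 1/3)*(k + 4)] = 3*k^2 + 16*k/3 - 5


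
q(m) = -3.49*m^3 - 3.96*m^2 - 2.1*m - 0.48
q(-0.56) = 0.07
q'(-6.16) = -350.60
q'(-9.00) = -778.89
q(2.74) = -107.76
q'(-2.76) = -60.00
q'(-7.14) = -479.31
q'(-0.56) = -0.95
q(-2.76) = 48.53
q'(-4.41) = -170.79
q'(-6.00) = -331.50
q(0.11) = -0.76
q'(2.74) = -102.41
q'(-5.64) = -290.48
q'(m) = -10.47*m^2 - 7.92*m - 2.1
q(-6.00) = 623.40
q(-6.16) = 677.96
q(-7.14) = 1082.98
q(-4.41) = 231.09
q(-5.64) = 511.53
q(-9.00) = 2241.87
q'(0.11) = -3.10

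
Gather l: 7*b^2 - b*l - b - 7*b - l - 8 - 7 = 7*b^2 - 8*b + l*(-b - 1) - 15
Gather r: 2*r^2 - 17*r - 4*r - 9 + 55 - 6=2*r^2 - 21*r + 40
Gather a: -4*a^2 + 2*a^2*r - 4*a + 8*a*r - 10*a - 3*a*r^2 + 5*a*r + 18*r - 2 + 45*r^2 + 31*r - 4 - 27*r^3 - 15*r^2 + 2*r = a^2*(2*r - 4) + a*(-3*r^2 + 13*r - 14) - 27*r^3 + 30*r^2 + 51*r - 6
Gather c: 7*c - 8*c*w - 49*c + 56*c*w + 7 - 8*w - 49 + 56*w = c*(48*w - 42) + 48*w - 42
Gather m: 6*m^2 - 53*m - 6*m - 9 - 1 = 6*m^2 - 59*m - 10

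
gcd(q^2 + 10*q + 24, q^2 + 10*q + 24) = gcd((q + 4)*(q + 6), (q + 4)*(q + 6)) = q^2 + 10*q + 24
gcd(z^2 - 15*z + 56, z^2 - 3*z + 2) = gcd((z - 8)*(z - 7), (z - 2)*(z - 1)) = 1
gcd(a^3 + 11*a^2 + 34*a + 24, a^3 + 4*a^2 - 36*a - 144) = a^2 + 10*a + 24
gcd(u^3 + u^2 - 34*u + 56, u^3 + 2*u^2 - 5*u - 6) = u - 2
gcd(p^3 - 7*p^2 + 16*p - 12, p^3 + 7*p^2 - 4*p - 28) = p - 2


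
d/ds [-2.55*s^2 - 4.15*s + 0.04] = -5.1*s - 4.15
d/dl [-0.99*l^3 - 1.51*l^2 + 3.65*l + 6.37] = -2.97*l^2 - 3.02*l + 3.65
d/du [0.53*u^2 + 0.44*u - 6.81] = 1.06*u + 0.44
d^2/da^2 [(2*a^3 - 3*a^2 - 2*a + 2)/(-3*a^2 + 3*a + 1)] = 6*(7*a^3 - 15*a^2 + 22*a - 9)/(27*a^6 - 81*a^5 + 54*a^4 + 27*a^3 - 18*a^2 - 9*a - 1)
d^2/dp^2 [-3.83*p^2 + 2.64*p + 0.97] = -7.66000000000000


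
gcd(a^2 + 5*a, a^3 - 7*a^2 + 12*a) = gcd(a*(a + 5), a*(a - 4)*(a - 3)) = a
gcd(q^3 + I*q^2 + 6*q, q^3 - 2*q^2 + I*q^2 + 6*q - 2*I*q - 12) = q^2 + I*q + 6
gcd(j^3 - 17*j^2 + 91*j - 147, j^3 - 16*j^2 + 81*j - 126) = j^2 - 10*j + 21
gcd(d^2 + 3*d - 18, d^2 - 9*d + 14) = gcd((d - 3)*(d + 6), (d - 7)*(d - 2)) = 1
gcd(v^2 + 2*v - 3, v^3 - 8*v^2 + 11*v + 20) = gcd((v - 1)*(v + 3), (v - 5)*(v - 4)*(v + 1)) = 1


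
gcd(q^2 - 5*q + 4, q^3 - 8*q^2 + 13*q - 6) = q - 1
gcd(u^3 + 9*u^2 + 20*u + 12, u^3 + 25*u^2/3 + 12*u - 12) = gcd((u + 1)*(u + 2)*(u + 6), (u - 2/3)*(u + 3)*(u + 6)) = u + 6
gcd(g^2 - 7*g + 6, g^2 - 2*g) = 1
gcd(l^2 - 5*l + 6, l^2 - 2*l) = l - 2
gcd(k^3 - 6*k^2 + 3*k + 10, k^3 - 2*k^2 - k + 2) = k^2 - k - 2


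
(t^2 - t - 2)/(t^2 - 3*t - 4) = (t - 2)/(t - 4)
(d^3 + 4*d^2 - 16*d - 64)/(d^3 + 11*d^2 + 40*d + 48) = (d - 4)/(d + 3)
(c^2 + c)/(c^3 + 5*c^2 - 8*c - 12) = c/(c^2 + 4*c - 12)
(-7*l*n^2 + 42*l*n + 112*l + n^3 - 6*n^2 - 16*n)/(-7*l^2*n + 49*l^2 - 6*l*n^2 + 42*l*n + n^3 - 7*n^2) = (n^2 - 6*n - 16)/(l*n - 7*l + n^2 - 7*n)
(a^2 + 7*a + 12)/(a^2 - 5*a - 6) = (a^2 + 7*a + 12)/(a^2 - 5*a - 6)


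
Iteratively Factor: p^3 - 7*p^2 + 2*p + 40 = (p - 5)*(p^2 - 2*p - 8) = (p - 5)*(p + 2)*(p - 4)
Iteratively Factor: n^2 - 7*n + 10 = (n - 2)*(n - 5)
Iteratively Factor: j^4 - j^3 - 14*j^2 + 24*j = (j + 4)*(j^3 - 5*j^2 + 6*j) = j*(j + 4)*(j^2 - 5*j + 6) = j*(j - 3)*(j + 4)*(j - 2)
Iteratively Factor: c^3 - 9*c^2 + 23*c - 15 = (c - 5)*(c^2 - 4*c + 3) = (c - 5)*(c - 3)*(c - 1)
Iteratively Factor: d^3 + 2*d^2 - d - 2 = (d + 2)*(d^2 - 1) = (d + 1)*(d + 2)*(d - 1)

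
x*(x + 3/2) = x^2 + 3*x/2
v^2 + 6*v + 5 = (v + 1)*(v + 5)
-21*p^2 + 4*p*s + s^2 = (-3*p + s)*(7*p + s)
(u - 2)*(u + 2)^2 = u^3 + 2*u^2 - 4*u - 8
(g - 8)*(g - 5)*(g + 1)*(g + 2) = g^4 - 10*g^3 + 3*g^2 + 94*g + 80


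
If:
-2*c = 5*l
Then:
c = -5*l/2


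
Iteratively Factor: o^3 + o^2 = (o)*(o^2 + o) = o^2*(o + 1)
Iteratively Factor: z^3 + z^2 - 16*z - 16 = (z - 4)*(z^2 + 5*z + 4) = (z - 4)*(z + 4)*(z + 1)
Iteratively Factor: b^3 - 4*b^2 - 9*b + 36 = (b - 3)*(b^2 - b - 12) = (b - 4)*(b - 3)*(b + 3)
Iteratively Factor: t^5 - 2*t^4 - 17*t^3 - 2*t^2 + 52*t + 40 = (t - 5)*(t^4 + 3*t^3 - 2*t^2 - 12*t - 8) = (t - 5)*(t + 2)*(t^3 + t^2 - 4*t - 4) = (t - 5)*(t + 1)*(t + 2)*(t^2 - 4) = (t - 5)*(t - 2)*(t + 1)*(t + 2)*(t + 2)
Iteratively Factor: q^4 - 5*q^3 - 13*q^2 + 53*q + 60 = (q - 4)*(q^3 - q^2 - 17*q - 15) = (q - 4)*(q + 3)*(q^2 - 4*q - 5) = (q - 5)*(q - 4)*(q + 3)*(q + 1)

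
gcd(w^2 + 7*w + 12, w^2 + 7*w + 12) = w^2 + 7*w + 12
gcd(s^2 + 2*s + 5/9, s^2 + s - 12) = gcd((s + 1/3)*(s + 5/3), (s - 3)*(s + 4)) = 1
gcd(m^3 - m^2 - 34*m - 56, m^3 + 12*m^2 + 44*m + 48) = m^2 + 6*m + 8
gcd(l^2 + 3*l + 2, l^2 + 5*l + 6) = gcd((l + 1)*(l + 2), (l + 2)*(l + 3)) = l + 2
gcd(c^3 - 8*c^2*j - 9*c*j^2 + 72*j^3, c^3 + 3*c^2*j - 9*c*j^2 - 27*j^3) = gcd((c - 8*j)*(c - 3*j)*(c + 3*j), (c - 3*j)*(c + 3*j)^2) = c^2 - 9*j^2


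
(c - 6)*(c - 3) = c^2 - 9*c + 18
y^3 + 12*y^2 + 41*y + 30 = (y + 1)*(y + 5)*(y + 6)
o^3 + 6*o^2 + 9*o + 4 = (o + 1)^2*(o + 4)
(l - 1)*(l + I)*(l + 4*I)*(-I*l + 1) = -I*l^4 + 6*l^3 + I*l^3 - 6*l^2 + 9*I*l^2 - 4*l - 9*I*l + 4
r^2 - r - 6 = (r - 3)*(r + 2)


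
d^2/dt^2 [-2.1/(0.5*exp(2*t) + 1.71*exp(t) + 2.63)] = (-2.1*(1.0*exp(t) + 1.71)*(2.0*exp(t) + 3.42)*exp(t) + (4.2*exp(t) + 3.591)*(0.5*exp(2*t) + 1.71*exp(t) + 2.63))*exp(t)/(0.5*exp(2*t) + 1.71*exp(t) + 2.63)^3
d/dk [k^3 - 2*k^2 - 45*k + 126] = 3*k^2 - 4*k - 45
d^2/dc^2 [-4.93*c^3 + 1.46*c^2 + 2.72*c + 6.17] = 2.92 - 29.58*c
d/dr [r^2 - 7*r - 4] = 2*r - 7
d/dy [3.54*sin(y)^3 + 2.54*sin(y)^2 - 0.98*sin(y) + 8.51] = (10.62*sin(y)^2 + 5.08*sin(y) - 0.98)*cos(y)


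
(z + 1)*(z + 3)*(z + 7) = z^3 + 11*z^2 + 31*z + 21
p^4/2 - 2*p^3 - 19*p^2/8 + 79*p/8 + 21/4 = (p/2 + 1)*(p - 7/2)*(p - 3)*(p + 1/2)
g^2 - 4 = (g - 2)*(g + 2)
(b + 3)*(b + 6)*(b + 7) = b^3 + 16*b^2 + 81*b + 126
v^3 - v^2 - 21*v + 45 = (v - 3)^2*(v + 5)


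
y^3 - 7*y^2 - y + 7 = (y - 7)*(y - 1)*(y + 1)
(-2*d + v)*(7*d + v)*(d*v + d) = -14*d^3*v - 14*d^3 + 5*d^2*v^2 + 5*d^2*v + d*v^3 + d*v^2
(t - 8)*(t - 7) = t^2 - 15*t + 56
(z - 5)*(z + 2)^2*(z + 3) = z^4 + 2*z^3 - 19*z^2 - 68*z - 60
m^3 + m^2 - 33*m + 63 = (m - 3)^2*(m + 7)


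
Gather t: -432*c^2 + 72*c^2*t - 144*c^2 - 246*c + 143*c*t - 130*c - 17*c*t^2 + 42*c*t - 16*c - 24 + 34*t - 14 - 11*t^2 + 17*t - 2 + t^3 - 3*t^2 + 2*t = -576*c^2 - 392*c + t^3 + t^2*(-17*c - 14) + t*(72*c^2 + 185*c + 53) - 40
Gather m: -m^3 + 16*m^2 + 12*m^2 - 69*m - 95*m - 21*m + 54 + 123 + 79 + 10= -m^3 + 28*m^2 - 185*m + 266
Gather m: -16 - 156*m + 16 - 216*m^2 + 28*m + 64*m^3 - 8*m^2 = 64*m^3 - 224*m^2 - 128*m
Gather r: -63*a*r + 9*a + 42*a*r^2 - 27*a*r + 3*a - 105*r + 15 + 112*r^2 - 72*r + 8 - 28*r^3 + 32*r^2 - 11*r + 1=12*a - 28*r^3 + r^2*(42*a + 144) + r*(-90*a - 188) + 24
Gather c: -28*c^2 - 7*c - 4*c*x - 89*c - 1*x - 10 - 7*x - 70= -28*c^2 + c*(-4*x - 96) - 8*x - 80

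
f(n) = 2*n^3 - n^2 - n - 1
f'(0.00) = -1.00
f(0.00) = -1.00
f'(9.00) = 467.00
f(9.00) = 1367.00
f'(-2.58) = 44.10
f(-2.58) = -39.42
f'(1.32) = 6.81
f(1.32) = 0.54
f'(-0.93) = 6.05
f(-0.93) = -2.54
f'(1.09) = 3.95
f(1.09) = -0.69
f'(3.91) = 82.91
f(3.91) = 99.35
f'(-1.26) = 11.05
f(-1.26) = -5.33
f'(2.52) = 32.06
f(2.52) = 22.14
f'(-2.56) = 43.44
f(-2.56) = -38.55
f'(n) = 6*n^2 - 2*n - 1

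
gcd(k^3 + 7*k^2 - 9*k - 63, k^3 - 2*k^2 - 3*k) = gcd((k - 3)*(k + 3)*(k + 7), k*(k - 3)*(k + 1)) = k - 3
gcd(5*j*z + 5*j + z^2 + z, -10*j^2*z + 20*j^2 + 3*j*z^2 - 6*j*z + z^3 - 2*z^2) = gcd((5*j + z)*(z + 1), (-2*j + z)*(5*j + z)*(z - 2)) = 5*j + z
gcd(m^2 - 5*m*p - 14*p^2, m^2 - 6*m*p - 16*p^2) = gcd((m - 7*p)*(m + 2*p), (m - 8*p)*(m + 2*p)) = m + 2*p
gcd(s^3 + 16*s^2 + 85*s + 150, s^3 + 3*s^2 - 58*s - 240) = s^2 + 11*s + 30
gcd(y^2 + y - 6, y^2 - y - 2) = y - 2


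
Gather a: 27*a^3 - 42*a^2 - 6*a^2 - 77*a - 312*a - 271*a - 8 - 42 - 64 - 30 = 27*a^3 - 48*a^2 - 660*a - 144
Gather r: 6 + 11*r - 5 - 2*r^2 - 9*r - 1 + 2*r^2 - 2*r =0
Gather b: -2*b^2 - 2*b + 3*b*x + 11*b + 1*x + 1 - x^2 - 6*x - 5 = -2*b^2 + b*(3*x + 9) - x^2 - 5*x - 4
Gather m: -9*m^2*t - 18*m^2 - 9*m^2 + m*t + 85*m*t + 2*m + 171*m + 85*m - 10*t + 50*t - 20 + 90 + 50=m^2*(-9*t - 27) + m*(86*t + 258) + 40*t + 120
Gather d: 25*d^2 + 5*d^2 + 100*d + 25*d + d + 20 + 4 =30*d^2 + 126*d + 24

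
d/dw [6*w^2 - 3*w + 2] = 12*w - 3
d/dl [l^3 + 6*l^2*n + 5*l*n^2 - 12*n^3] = 3*l^2 + 12*l*n + 5*n^2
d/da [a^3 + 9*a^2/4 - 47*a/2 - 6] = 3*a^2 + 9*a/2 - 47/2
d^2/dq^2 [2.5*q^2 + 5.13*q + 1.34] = 5.00000000000000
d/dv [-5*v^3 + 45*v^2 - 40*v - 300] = -15*v^2 + 90*v - 40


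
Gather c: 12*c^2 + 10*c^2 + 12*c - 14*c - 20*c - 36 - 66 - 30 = 22*c^2 - 22*c - 132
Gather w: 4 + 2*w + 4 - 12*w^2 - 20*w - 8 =-12*w^2 - 18*w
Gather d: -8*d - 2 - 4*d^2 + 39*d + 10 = -4*d^2 + 31*d + 8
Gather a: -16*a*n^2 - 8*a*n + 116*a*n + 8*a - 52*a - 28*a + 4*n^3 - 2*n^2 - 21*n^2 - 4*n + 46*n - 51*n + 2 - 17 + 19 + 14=a*(-16*n^2 + 108*n - 72) + 4*n^3 - 23*n^2 - 9*n + 18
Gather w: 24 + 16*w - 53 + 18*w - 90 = 34*w - 119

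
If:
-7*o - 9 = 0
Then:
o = -9/7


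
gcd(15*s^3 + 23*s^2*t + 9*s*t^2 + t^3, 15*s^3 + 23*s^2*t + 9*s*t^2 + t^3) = 15*s^3 + 23*s^2*t + 9*s*t^2 + t^3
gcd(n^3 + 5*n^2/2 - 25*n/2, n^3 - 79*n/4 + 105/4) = n + 5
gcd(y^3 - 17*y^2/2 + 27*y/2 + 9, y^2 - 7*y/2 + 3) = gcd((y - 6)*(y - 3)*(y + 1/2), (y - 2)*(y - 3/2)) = 1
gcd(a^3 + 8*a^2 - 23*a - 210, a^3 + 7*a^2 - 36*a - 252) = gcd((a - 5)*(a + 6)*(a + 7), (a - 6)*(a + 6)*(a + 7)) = a^2 + 13*a + 42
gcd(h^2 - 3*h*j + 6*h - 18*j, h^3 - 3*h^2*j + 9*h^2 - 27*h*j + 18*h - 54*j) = h^2 - 3*h*j + 6*h - 18*j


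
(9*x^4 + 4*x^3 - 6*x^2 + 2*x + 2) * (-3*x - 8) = -27*x^5 - 84*x^4 - 14*x^3 + 42*x^2 - 22*x - 16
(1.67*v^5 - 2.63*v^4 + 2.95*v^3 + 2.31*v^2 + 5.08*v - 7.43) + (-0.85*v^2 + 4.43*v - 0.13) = 1.67*v^5 - 2.63*v^4 + 2.95*v^3 + 1.46*v^2 + 9.51*v - 7.56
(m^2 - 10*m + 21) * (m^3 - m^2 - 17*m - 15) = m^5 - 11*m^4 + 14*m^3 + 134*m^2 - 207*m - 315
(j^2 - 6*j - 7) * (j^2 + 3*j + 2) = j^4 - 3*j^3 - 23*j^2 - 33*j - 14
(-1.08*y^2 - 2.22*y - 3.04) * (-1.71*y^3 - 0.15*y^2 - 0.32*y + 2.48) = 1.8468*y^5 + 3.9582*y^4 + 5.877*y^3 - 1.512*y^2 - 4.5328*y - 7.5392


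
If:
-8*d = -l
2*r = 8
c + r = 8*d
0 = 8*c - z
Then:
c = z/8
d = z/64 + 1/2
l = z/8 + 4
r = 4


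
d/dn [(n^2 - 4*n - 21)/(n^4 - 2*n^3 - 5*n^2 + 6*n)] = 2*(-n^5 + 7*n^4 + 34*n^3 - 70*n^2 - 105*n + 63)/(n^2*(n^6 - 4*n^5 - 6*n^4 + 32*n^3 + n^2 - 60*n + 36))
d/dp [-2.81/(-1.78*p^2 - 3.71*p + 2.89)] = (-10.0036*p - 10.4251)/(1.78*p^2 + 3.71*p - 2.89)^2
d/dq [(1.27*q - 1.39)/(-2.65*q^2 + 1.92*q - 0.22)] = (3.3655*q^2 - 7.367*q + 2.3894)/(7.0225*q^4 - 10.176*q^3 + 4.8524*q^2 - 0.8448*q + 0.0484)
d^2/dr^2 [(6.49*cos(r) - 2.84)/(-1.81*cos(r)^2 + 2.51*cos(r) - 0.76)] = (0.455491156695187*(1 - cos(r)^2)^2 - 1.25257135767556*cos(r)^5 + 3.3804892995078*cos(r)^3 - 2.97362334401773*cos(r)^2 + 1.5032772803448*cos(r) - 0.64462747354237)/(-0.704280155642023*cos(r)^2 + 0.976653696498054*cos(r) - 0.295719844357977)^3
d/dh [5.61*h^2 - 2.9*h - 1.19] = 11.22*h - 2.9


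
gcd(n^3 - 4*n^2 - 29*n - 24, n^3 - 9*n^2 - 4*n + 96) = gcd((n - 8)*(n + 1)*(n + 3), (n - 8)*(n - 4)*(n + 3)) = n^2 - 5*n - 24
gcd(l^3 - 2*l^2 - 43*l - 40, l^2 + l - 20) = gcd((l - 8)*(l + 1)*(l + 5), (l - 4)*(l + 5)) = l + 5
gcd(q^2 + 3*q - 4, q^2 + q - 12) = q + 4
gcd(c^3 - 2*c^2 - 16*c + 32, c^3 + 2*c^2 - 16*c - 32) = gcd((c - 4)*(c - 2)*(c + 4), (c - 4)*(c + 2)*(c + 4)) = c^2 - 16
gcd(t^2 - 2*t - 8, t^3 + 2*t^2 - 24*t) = t - 4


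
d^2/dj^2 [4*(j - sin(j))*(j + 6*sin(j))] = -20*j*sin(j) + 96*sin(j)^2 + 40*cos(j) - 40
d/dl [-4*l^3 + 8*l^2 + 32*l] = -12*l^2 + 16*l + 32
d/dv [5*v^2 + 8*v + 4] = 10*v + 8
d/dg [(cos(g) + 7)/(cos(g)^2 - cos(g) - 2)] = (cos(g)^2 + 14*cos(g) - 5)*sin(g)/(sin(g)^2 + cos(g) + 1)^2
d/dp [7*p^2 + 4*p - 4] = 14*p + 4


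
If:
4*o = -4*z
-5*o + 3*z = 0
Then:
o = 0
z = 0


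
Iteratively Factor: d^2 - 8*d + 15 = (d - 5)*(d - 3)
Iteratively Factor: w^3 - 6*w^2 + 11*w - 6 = (w - 1)*(w^2 - 5*w + 6) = (w - 2)*(w - 1)*(w - 3)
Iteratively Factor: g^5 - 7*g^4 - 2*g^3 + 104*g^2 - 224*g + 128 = (g - 2)*(g^4 - 5*g^3 - 12*g^2 + 80*g - 64) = (g - 2)*(g - 1)*(g^3 - 4*g^2 - 16*g + 64) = (g - 4)*(g - 2)*(g - 1)*(g^2 - 16) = (g - 4)*(g - 2)*(g - 1)*(g + 4)*(g - 4)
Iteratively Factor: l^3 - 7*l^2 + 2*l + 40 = (l - 4)*(l^2 - 3*l - 10) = (l - 5)*(l - 4)*(l + 2)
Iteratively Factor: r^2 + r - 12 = (r - 3)*(r + 4)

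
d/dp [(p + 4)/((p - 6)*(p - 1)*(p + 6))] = (-2*p^3 - 11*p^2 + 8*p + 180)/(p^6 - 2*p^5 - 71*p^4 + 144*p^3 + 1224*p^2 - 2592*p + 1296)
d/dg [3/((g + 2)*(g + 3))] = 3*(-2*g - 5)/(g^4 + 10*g^3 + 37*g^2 + 60*g + 36)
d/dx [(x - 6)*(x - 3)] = 2*x - 9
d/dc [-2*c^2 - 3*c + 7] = -4*c - 3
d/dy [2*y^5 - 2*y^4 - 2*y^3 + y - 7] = 10*y^4 - 8*y^3 - 6*y^2 + 1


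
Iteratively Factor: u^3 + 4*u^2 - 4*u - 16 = (u - 2)*(u^2 + 6*u + 8) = (u - 2)*(u + 2)*(u + 4)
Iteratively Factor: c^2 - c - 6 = (c + 2)*(c - 3)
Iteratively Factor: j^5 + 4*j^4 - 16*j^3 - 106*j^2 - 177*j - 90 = (j - 5)*(j^4 + 9*j^3 + 29*j^2 + 39*j + 18) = (j - 5)*(j + 1)*(j^3 + 8*j^2 + 21*j + 18) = (j - 5)*(j + 1)*(j + 2)*(j^2 + 6*j + 9) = (j - 5)*(j + 1)*(j + 2)*(j + 3)*(j + 3)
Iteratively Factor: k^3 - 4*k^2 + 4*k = (k)*(k^2 - 4*k + 4) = k*(k - 2)*(k - 2)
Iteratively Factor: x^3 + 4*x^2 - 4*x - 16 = (x - 2)*(x^2 + 6*x + 8) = (x - 2)*(x + 2)*(x + 4)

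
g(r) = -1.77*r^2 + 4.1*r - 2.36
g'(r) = 4.1 - 3.54*r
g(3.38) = -8.72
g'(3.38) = -7.87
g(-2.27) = -20.79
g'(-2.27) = 12.14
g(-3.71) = -41.93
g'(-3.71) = 17.23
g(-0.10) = -2.79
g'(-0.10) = 4.45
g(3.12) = -6.80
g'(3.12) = -6.94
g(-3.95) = -46.17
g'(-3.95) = 18.08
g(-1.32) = -10.86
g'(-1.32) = 8.77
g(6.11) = -43.39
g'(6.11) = -17.53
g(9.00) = -108.83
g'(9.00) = -27.76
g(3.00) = -5.99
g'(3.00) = -6.52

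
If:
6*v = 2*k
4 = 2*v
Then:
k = 6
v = 2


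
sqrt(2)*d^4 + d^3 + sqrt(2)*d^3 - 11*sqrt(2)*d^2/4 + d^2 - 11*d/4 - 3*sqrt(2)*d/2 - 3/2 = (d - 3/2)*(d + 1/2)*(d + 2)*(sqrt(2)*d + 1)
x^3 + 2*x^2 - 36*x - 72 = (x - 6)*(x + 2)*(x + 6)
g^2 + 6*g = g*(g + 6)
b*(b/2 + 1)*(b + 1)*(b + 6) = b^4/2 + 9*b^3/2 + 10*b^2 + 6*b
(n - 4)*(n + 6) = n^2 + 2*n - 24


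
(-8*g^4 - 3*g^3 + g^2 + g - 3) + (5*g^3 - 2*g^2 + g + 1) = -8*g^4 + 2*g^3 - g^2 + 2*g - 2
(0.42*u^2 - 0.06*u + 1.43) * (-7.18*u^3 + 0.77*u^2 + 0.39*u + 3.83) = -3.0156*u^5 + 0.7542*u^4 - 10.1498*u^3 + 2.6863*u^2 + 0.3279*u + 5.4769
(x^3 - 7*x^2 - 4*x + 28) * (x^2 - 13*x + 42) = x^5 - 20*x^4 + 129*x^3 - 214*x^2 - 532*x + 1176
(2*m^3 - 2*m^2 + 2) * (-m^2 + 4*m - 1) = -2*m^5 + 10*m^4 - 10*m^3 + 8*m - 2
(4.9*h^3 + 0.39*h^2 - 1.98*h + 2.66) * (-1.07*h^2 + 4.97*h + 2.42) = -5.243*h^5 + 23.9357*h^4 + 15.9149*h^3 - 11.743*h^2 + 8.4286*h + 6.4372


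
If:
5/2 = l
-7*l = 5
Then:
No Solution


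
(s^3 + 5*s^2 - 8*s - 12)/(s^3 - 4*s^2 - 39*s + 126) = (s^2 - s - 2)/(s^2 - 10*s + 21)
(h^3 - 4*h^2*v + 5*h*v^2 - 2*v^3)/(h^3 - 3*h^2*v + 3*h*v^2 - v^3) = (-h + 2*v)/(-h + v)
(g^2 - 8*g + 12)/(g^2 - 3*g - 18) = (g - 2)/(g + 3)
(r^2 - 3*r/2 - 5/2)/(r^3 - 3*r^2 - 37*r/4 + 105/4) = 2*(r + 1)/(2*r^2 - r - 21)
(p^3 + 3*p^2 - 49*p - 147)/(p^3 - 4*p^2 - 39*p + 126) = (p^2 + 10*p + 21)/(p^2 + 3*p - 18)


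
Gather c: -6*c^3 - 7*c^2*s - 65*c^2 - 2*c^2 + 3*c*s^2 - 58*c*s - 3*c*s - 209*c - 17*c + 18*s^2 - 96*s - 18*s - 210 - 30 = -6*c^3 + c^2*(-7*s - 67) + c*(3*s^2 - 61*s - 226) + 18*s^2 - 114*s - 240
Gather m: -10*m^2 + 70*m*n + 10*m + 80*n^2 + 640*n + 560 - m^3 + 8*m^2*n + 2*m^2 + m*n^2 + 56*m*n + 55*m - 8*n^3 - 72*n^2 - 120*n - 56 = -m^3 + m^2*(8*n - 8) + m*(n^2 + 126*n + 65) - 8*n^3 + 8*n^2 + 520*n + 504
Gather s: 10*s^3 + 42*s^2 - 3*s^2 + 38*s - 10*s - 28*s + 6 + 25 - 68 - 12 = 10*s^3 + 39*s^2 - 49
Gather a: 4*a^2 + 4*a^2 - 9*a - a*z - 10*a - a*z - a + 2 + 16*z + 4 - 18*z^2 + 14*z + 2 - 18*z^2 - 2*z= 8*a^2 + a*(-2*z - 20) - 36*z^2 + 28*z + 8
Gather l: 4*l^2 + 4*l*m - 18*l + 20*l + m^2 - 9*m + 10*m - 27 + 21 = 4*l^2 + l*(4*m + 2) + m^2 + m - 6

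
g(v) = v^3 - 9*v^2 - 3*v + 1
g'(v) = 3*v^2 - 18*v - 3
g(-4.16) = -214.26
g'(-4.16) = 123.80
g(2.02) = -33.54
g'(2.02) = -27.12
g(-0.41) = 0.65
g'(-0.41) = 4.88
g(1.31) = -16.13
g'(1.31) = -21.43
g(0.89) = -8.09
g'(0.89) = -16.64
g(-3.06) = -102.75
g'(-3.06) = 80.17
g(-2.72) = -77.55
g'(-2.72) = 68.16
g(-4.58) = -270.12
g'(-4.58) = 142.37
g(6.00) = -125.00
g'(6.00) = -3.00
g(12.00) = 397.00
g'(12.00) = 213.00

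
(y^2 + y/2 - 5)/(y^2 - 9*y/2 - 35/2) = (y - 2)/(y - 7)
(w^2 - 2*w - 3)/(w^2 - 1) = (w - 3)/(w - 1)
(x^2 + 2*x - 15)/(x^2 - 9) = (x + 5)/(x + 3)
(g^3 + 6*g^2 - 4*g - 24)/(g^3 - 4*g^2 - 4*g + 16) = (g + 6)/(g - 4)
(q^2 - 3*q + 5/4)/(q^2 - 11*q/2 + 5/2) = (q - 5/2)/(q - 5)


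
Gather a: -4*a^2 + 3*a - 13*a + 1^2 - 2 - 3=-4*a^2 - 10*a - 4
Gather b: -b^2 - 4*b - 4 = -b^2 - 4*b - 4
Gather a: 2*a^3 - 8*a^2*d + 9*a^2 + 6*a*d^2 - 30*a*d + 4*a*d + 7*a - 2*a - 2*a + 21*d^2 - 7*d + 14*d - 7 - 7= 2*a^3 + a^2*(9 - 8*d) + a*(6*d^2 - 26*d + 3) + 21*d^2 + 7*d - 14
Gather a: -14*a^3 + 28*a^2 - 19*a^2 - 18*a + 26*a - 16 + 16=-14*a^3 + 9*a^2 + 8*a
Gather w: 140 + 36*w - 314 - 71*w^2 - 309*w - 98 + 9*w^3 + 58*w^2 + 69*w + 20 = 9*w^3 - 13*w^2 - 204*w - 252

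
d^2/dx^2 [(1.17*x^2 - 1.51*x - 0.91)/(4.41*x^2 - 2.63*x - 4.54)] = (-31.59324*x^3 + 34.363602*x^2 - 118.067166*x + 35.262842)/(85.766121*x^6 - 153.445509*x^5 - 173.372535*x^4 + 297.746245*x^3 + 178.48329*x^2 - 162.625524*x - 93.576664)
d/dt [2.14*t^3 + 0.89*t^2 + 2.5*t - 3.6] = 6.42*t^2 + 1.78*t + 2.5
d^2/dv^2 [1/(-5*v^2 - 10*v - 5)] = -6/(5*v^4 + 20*v^3 + 30*v^2 + 20*v + 5)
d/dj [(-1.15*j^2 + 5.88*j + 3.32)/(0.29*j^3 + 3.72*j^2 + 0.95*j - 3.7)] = (0.3335*j^4 - 3.4104*j^3 - 25.8545*j^2 - 16.1908*j - 24.91)/(0.0841*j^6 + 2.1576*j^5 + 14.3894*j^4 + 4.922*j^3 - 26.6255*j^2 - 7.03*j + 13.69)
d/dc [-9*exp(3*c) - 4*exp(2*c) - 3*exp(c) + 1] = (-27*exp(2*c) - 8*exp(c) - 3)*exp(c)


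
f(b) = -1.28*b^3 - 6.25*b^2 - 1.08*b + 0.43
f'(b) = -3.84*b^2 - 12.5*b - 1.08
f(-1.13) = -4.48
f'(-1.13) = 8.14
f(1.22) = -12.51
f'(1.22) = -22.05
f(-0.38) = 0.01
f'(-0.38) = 3.12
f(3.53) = -137.57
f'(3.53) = -93.05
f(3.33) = -119.74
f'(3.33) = -85.29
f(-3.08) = -18.13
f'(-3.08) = 0.99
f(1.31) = -14.59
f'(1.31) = -24.04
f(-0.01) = 0.44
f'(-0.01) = -0.96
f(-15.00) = 2930.38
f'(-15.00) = -677.58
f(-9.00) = 437.02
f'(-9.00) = -199.62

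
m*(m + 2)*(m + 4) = m^3 + 6*m^2 + 8*m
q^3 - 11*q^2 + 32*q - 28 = (q - 7)*(q - 2)^2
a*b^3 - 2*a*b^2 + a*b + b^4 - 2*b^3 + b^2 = b*(a + b)*(b - 1)^2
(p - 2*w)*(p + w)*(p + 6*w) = p^3 + 5*p^2*w - 8*p*w^2 - 12*w^3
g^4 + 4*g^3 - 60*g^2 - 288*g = g*(g - 8)*(g + 6)^2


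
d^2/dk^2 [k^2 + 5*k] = 2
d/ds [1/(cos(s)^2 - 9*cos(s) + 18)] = (2*cos(s) - 9)*sin(s)/(cos(s)^2 - 9*cos(s) + 18)^2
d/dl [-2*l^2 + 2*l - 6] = 2 - 4*l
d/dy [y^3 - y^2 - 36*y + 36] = 3*y^2 - 2*y - 36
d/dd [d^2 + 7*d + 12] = 2*d + 7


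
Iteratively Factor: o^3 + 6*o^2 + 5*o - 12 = (o - 1)*(o^2 + 7*o + 12) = (o - 1)*(o + 3)*(o + 4)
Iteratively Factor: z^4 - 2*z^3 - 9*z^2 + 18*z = (z)*(z^3 - 2*z^2 - 9*z + 18) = z*(z - 2)*(z^2 - 9) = z*(z - 2)*(z + 3)*(z - 3)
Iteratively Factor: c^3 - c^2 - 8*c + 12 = (c - 2)*(c^2 + c - 6) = (c - 2)^2*(c + 3)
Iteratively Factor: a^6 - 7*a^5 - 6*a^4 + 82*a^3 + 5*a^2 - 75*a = (a + 1)*(a^5 - 8*a^4 + 2*a^3 + 80*a^2 - 75*a) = a*(a + 1)*(a^4 - 8*a^3 + 2*a^2 + 80*a - 75) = a*(a - 1)*(a + 1)*(a^3 - 7*a^2 - 5*a + 75) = a*(a - 1)*(a + 1)*(a + 3)*(a^2 - 10*a + 25) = a*(a - 5)*(a - 1)*(a + 1)*(a + 3)*(a - 5)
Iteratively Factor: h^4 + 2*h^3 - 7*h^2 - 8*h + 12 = (h + 2)*(h^3 - 7*h + 6) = (h - 1)*(h + 2)*(h^2 + h - 6) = (h - 2)*(h - 1)*(h + 2)*(h + 3)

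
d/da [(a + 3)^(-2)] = -2/(a + 3)^3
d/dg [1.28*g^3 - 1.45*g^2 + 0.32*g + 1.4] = 3.84*g^2 - 2.9*g + 0.32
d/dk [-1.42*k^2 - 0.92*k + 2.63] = -2.84*k - 0.92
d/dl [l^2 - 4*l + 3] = 2*l - 4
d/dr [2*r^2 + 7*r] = 4*r + 7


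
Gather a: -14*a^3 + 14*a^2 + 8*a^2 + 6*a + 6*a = -14*a^3 + 22*a^2 + 12*a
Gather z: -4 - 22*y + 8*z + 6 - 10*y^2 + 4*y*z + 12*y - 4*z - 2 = -10*y^2 - 10*y + z*(4*y + 4)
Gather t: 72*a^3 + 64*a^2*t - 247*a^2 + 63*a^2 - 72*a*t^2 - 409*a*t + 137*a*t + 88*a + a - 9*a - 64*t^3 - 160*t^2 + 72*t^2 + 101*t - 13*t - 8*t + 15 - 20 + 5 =72*a^3 - 184*a^2 + 80*a - 64*t^3 + t^2*(-72*a - 88) + t*(64*a^2 - 272*a + 80)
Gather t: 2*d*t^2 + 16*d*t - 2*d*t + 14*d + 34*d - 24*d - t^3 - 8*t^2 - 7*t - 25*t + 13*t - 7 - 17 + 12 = 24*d - t^3 + t^2*(2*d - 8) + t*(14*d - 19) - 12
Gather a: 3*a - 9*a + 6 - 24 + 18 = -6*a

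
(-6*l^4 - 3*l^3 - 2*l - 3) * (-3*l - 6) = 18*l^5 + 45*l^4 + 18*l^3 + 6*l^2 + 21*l + 18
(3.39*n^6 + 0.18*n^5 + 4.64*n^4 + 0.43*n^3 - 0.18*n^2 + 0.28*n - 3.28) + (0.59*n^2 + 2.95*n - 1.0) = 3.39*n^6 + 0.18*n^5 + 4.64*n^4 + 0.43*n^3 + 0.41*n^2 + 3.23*n - 4.28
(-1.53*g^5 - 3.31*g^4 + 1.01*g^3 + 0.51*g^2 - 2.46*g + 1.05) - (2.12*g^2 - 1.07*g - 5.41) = -1.53*g^5 - 3.31*g^4 + 1.01*g^3 - 1.61*g^2 - 1.39*g + 6.46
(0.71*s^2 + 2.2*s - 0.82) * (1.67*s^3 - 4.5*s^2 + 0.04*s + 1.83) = 1.1857*s^5 + 0.479*s^4 - 11.241*s^3 + 5.0773*s^2 + 3.9932*s - 1.5006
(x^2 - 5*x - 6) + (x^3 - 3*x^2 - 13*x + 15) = x^3 - 2*x^2 - 18*x + 9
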